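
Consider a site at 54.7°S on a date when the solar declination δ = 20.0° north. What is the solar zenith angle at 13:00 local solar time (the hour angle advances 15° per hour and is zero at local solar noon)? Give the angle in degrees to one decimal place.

Hour angle H = 15° × (13 − 12) = 15.00°.
With φ = -54.7°, δ = 20.0°, H = 15.00°: sin φ sin δ = -0.2791, cos φ cos δ cos H = 0.5245, so cos θ_z = 0.2454.
θ_z = arccos(0.2454) = 75.79°.

75.8°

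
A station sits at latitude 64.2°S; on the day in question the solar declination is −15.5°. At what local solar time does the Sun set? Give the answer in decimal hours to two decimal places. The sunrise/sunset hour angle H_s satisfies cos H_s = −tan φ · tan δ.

The sunset hour angle satisfies cos H_s = −tan φ tan δ = -0.5737, giving H_s = 125.01°.
Sunset is at 12 + H_s/15 = 12 + 8.334 = 20.334 h local solar time.

20.33 h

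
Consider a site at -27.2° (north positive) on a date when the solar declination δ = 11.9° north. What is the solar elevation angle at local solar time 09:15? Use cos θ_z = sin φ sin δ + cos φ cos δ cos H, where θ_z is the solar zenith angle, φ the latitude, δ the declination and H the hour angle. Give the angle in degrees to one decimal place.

34.1°

Hour angle H = 15° × (9.25 − 12) = -41.25°.
With φ = -27.2°, δ = 11.9°, H = -41.25°: sin φ sin δ = -0.0943, cos φ cos δ cos H = 0.6543, so cos θ_z = 0.5600.
θ_z = arccos(0.5600) = 55.94°, so the elevation is 90° − 55.94° = 34.06°.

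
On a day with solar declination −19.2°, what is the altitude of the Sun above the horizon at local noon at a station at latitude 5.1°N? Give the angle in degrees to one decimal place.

At local solar noon the hour angle is zero, so the elevation is 90° − |φ − δ| = 90° − |5.1° − (-19.2°)| = 90° − 24.3° = 65.7°.

65.7°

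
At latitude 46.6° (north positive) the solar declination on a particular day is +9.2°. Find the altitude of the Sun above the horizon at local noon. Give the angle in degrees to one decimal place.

At local solar noon the hour angle is zero, so the elevation is 90° − |φ − δ| = 90° − |46.6° − (9.2°)| = 90° − 37.4° = 52.6°.

52.6°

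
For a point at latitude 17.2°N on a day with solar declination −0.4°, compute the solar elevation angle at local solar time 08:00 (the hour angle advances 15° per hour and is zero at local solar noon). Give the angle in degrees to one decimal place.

Hour angle H = 15° × (8 − 12) = -60.00°.
cos θ_z = sin φ sin δ + cos φ cos δ cos H = (0.2957)(-0.0070) + (0.9553)(1.0000)(0.5000) = 0.4756.
θ_z = arccos(0.4756) = 61.60°, so the elevation is 90° − 61.60° = 28.40°.

28.4°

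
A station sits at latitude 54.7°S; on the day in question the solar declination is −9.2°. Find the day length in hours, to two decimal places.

13.76 hours

The sunset hour angle satisfies cos H_s = −tan φ tan δ = -0.2288, giving H_s = 103.23°.
Day length = 2 H_s / 15° h⁻¹ = 206.46° / 15 = 13.764 h.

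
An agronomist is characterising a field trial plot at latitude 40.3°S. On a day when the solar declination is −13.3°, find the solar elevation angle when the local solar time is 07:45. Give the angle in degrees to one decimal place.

28.5°

Hour angle H = 15° × (7.75 − 12) = -63.75°.
cos θ_z = sin(-40.3°) sin(-13.3°) + cos(-40.3°) cos(-13.3°) cos(-63.75°) = 0.1488 + 0.3283 = 0.4771.
θ_z = arccos(0.4771) = 61.50°, so the elevation is 90° − 61.50° = 28.50°.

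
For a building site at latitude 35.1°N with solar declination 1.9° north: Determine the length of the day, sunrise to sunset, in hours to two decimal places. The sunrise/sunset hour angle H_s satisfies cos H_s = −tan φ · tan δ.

12.18 hours

cos H_s = −tan(35.1°) · tan(1.9°) = -0.0233, so H_s = arccos(-0.0233) = 91.34°.
Day length = 2 H_s / 15° h⁻¹ = 182.68° / 15 = 12.179 h.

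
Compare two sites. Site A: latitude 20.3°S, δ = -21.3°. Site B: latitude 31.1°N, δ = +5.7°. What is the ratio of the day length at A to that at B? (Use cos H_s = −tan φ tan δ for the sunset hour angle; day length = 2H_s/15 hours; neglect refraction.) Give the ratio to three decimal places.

A: H_s = arccos(−tan -20.3° · tan -21.3°) = 98.29°, so 2H_s/15 = 13.1053 h.
B: H_s = arccos(−tan 31.1° · tan 5.7°) = 93.45°, so 2H_s/15 = 12.4600 h.
Ratio A/B = 13.1053 / 12.4600 = 1.0518.

1.052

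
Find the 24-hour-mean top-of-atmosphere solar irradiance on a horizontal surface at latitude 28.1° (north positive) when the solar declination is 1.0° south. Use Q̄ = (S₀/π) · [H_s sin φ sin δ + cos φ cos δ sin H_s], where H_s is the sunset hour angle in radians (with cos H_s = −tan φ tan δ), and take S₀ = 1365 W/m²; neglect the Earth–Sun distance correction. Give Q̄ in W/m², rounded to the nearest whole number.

−tan φ tan δ = −(0.5340)(-0.0175) = 0.0093; H_s = arccos(0.0093) = 89.47°. In radians, H_s = 1.5615.
H_s sin φ sin δ = 1.5615 × 0.4710 × -0.0175 = -0.0129.
cos φ cos δ sin H_s = 0.8821 × 0.9998 × 1.0000 = 0.8819.
Q̄ = (1365/π) × (-0.0129 + 0.8819) = 434.49 × 0.8690 = 377.57 W/m².

378 W/m²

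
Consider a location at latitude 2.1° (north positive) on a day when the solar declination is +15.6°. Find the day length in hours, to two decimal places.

12.08 hours

−tan φ tan δ = −(0.0367)(0.2792) = -0.0102; H_s = arccos(-0.0102) = 90.58°.
Day length = 2 H_s / 15° h⁻¹ = 181.16° / 15 = 12.077 h.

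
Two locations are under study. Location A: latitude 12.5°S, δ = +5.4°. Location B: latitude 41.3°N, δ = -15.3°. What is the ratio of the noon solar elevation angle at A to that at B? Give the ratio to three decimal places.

2.159

A: 90° − |-12.5 − (5.4)| = 72.10°.
B: 90° − |41.3 − (-15.3)| = 33.40°.
Ratio A/B = 72.1000 / 33.4000 = 2.1587.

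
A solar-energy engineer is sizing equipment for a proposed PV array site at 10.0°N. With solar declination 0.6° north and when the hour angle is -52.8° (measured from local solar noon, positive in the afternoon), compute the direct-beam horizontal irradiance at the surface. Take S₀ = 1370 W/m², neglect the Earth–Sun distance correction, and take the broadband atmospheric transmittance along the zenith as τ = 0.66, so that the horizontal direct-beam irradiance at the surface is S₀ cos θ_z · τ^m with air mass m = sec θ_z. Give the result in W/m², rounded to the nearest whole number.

408 W/m²

cos θ_z = sin φ sin δ + cos φ cos δ cos H = (0.1736)(0.0105) + (0.9848)(0.9999)(0.6046) = 0.5972.
Air mass m = 1/cos θ_z = 1/0.5972 = 1.674; τ^m = 0.66^1.674 = 0.4988.
Surface direct beam = 1370 × 0.5972 × 0.4988 = 408.10 W/m².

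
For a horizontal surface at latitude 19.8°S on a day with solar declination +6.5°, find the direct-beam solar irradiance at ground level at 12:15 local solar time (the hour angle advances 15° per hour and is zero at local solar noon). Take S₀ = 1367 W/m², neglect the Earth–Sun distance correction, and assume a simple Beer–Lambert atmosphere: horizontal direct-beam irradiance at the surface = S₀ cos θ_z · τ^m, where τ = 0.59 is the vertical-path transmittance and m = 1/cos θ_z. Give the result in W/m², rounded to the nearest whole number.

678 W/m²

Hour angle H = 15° × (12.25 − 12) = 3.75°.
cos θ_z = sin φ sin δ + cos φ cos δ cos H = (-0.3387)(0.1132) + (0.9409)(0.9936)(0.9979) = 0.8946.
Air mass m = 1/cos θ_z = 1/0.8946 = 1.118; τ^m = 0.59^1.118 = 0.5544.
Surface direct beam = 1367 × 0.8946 × 0.5544 = 677.99 W/m².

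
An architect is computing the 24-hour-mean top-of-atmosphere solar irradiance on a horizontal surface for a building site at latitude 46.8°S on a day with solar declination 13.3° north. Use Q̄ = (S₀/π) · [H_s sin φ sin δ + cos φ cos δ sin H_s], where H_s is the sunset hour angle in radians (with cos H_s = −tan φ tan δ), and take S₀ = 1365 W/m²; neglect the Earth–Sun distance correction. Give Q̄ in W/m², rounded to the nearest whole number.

−tan φ tan δ = −(-1.0649)(0.2364) = 0.2517; H_s = arccos(0.2517) = 75.42°. In radians, H_s = 1.3163.
H_s sin φ sin δ = 1.3163 × -0.7290 × 0.2300 = -0.2207.
cos φ cos δ sin H_s = 0.6845 × 0.9732 × 0.9678 = 0.6447.
Q̄ = (1365/π) × (-0.2207 + 0.6447) = 434.49 × 0.4240 = 184.22 W/m².

184 W/m²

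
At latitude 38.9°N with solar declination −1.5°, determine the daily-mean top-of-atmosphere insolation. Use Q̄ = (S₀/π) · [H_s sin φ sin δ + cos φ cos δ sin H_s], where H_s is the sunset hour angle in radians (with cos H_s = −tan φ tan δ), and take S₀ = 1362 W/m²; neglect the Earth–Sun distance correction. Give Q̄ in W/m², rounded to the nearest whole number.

The sunset hour angle satisfies cos H_s = −tan φ tan δ = 0.0211, giving H_s = 88.79°. In radians, H_s = 1.5497.
H_s sin φ sin δ = 1.5497 × 0.6280 × -0.0262 = -0.0255.
cos φ cos δ sin H_s = 0.7782 × 0.9997 × 0.9998 = 0.7778.
Q̄ = (1362/π) × (-0.0255 + 0.7778) = 433.54 × 0.7523 = 326.15 W/m².

326 W/m²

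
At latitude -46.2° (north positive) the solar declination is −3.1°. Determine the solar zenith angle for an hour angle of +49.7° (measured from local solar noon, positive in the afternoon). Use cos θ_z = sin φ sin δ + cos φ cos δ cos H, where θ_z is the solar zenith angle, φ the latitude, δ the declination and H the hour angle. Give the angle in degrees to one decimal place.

With φ = -46.2°, δ = -3.1°, H = 49.70°: sin φ sin δ = 0.0390, cos φ cos δ cos H = 0.4470, so cos θ_z = 0.4860.
θ_z = arccos(0.4860) = 60.92°.

60.9°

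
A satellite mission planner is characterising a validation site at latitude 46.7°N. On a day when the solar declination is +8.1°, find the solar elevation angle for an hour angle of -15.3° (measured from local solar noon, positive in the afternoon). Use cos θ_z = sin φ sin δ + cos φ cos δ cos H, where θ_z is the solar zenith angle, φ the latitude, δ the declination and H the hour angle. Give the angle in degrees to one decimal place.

49.2°

With φ = 46.7°, δ = 8.1°, H = -15.30°: sin φ sin δ = 0.1025, cos φ cos δ cos H = 0.6549, so cos θ_z = 0.7574.
θ_z = arccos(0.7574) = 40.76°, so the elevation is 90° − 40.76° = 49.24°.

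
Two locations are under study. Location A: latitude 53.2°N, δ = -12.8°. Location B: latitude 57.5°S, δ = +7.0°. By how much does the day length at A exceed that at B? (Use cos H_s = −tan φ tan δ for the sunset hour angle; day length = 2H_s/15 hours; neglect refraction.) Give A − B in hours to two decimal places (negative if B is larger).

A: H_s = arccos(−tan 53.2° · tan -12.8°) = 72.32°, so 2H_s/15 = 9.6427 h.
B: H_s = arccos(−tan -57.5° · tan 7.0°) = 78.89°, so 2H_s/15 = 10.5187 h.
A − B = 9.6427 − 10.5187 = -0.8760 h.

-0.88 h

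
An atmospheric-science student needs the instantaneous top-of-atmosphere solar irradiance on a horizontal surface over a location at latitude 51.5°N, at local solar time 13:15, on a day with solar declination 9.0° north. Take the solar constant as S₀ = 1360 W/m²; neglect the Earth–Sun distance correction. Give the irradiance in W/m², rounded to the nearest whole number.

Hour angle H = 15° × (13.25 − 12) = 18.75°.
cos θ_z = sin φ sin δ + cos φ cos δ cos H = (0.7826)(0.1564) + (0.6225)(0.9877)(0.9469) = 0.7046.
Top-of-atmosphere irradiance = S₀ cos θ_z = 1360 × 0.7046 = 958.26 W/m².

958 W/m²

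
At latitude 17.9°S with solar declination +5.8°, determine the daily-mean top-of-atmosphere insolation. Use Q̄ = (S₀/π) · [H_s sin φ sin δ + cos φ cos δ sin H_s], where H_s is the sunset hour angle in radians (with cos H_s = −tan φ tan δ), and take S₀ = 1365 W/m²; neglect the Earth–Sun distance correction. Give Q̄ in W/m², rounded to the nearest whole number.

390 W/m²

cos H_s = −tan(-17.9°) · tan(5.8°) = 0.0328, so H_s = arccos(0.0328) = 88.12°. In radians, H_s = 1.5380.
H_s sin φ sin δ = 1.5380 × -0.3074 × 0.1011 = -0.0478.
cos φ cos δ sin H_s = 0.9516 × 0.9949 × 0.9995 = 0.9463.
Q̄ = (1365/π) × (-0.0478 + 0.9463) = 434.49 × 0.8985 = 390.39 W/m².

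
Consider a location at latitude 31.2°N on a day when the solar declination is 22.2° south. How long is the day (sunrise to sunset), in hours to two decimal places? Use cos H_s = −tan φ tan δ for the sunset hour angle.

10.09 hours

cos H_s = −tan(31.2°) · tan(-22.2°) = 0.2471, so H_s = arccos(0.2471) = 75.69°.
Day length = 2 H_s / 15° h⁻¹ = 151.38° / 15 = 10.092 h.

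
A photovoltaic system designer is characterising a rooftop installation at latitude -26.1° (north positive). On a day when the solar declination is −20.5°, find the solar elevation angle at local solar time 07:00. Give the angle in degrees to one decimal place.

Hour angle H = 15° × (7 − 12) = -75.00°.
cos θ_z = sin φ sin δ + cos φ cos δ cos H = (-0.4399)(-0.3502) + (0.8980)(0.9367)(0.2588) = 0.3717.
θ_z = arccos(0.3717) = 68.18°, so the elevation is 90° − 68.18° = 21.82°.

21.8°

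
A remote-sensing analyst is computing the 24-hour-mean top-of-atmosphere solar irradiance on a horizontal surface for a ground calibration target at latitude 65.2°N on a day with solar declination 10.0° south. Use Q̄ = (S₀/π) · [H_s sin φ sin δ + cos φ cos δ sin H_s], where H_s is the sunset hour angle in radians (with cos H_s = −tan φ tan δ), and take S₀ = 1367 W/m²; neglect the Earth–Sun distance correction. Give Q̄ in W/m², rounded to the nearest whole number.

85 W/m²

cos H_s = −tan(65.2°) · tan(-10.0°) = 0.3816, so H_s = arccos(0.3816) = 67.57°. In radians, H_s = 1.1793.
H_s sin φ sin δ = 1.1793 × 0.9078 × -0.1736 = -0.1859.
cos φ cos δ sin H_s = 0.4195 × 0.9848 × 0.9243 = 0.3819.
Q̄ = (1367/π) × (-0.1859 + 0.3819) = 435.13 × 0.1960 = 85.29 W/m².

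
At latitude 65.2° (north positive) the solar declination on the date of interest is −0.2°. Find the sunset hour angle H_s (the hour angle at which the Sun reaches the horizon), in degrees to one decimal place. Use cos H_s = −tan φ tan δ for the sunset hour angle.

89.6°

−tan φ tan δ = −(2.1642)(-0.0035) = 0.0076; H_s = arccos(0.0076) = 89.56°.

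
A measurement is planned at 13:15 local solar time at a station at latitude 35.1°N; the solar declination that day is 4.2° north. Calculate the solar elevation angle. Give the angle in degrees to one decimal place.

Hour angle H = 15° × (13.25 − 12) = 18.75°.
cos θ_z = sin φ sin δ + cos φ cos δ cos H = (0.5750)(0.0732) + (0.8181)(0.9973)(0.9469) = 0.8147.
θ_z = arccos(0.8147) = 35.44°, so the elevation is 90° − 35.44° = 54.56°.

54.6°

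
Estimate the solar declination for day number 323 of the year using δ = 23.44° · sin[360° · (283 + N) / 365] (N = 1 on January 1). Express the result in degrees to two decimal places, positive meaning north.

360 × (283 + 323) / 365 = 597.699°; sin(597.699°) = -0.8453.
δ = 23.44 × -0.8453 = -19.814° ≈ -19.81°.

-19.81°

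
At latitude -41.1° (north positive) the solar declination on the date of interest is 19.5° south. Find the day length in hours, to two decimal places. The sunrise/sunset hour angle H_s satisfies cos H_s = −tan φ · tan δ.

−tan φ tan δ = −(-0.8724)(-0.3541) = -0.3089; H_s = arccos(-0.3089) = 107.99°.
Day length = 2 H_s / 15° h⁻¹ = 215.98° / 15 = 14.399 h.

14.40 hours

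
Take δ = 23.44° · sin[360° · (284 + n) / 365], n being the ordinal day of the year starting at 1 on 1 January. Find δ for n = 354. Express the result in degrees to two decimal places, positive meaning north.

-23.44°

360 × (284 + 354) / 365 = 629.260°; sin(629.260°) = -0.9999.
δ = 23.44 × -0.9999 = -23.438° ≈ -23.44°.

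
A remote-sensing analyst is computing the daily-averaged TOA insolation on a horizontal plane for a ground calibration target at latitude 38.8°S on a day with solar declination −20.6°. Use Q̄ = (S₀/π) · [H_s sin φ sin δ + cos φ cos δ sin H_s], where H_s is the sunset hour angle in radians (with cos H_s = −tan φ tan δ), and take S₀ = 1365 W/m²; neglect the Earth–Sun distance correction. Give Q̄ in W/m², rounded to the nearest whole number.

482 W/m²

−tan φ tan δ = −(-0.8040)(-0.3759) = -0.3022; H_s = arccos(-0.3022) = 107.59°. In radians, H_s = 1.8778.
H_s sin φ sin δ = 1.8778 × -0.6266 × -0.3518 = 0.4139.
cos φ cos δ sin H_s = 0.7793 × 0.9361 × 0.9532 = 0.6954.
Q̄ = (1365/π) × (0.4139 + 0.6954) = 434.49 × 1.1093 = 481.98 W/m².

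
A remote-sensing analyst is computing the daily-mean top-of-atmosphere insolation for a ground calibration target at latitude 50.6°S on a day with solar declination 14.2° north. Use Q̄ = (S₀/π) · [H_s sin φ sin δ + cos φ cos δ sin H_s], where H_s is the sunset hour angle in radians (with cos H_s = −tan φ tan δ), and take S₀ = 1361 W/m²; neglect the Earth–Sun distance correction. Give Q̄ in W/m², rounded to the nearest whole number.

cos H_s = −tan(-50.6°) · tan(14.2°) = 0.3081, so H_s = arccos(0.3081) = 72.06°. In radians, H_s = 1.2577.
H_s sin φ sin δ = 1.2577 × -0.7727 × 0.2453 = -0.2384.
cos φ cos δ sin H_s = 0.6347 × 0.9694 × 0.9514 = 0.5854.
Q̄ = (1361/π) × (-0.2384 + 0.5854) = 433.22 × 0.3470 = 150.33 W/m².

150 W/m²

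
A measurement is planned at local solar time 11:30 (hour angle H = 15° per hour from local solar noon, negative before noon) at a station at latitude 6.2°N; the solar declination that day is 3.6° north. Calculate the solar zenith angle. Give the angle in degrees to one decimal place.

Hour angle H = 15° × (11.5 − 12) = -7.50°.
cos θ_z = sin φ sin δ + cos φ cos δ cos H = (0.1080)(0.0628) + (0.9942)(0.9980)(0.9914) = 0.9905.
θ_z = arccos(0.9905) = 7.90°.

7.9°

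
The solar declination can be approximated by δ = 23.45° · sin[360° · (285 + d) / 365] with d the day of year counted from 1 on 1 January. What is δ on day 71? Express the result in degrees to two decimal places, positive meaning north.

360 × (285 + 71) / 365 = 351.123°; sin(351.123°) = -0.1543.
δ = 23.45 × -0.1543 = -3.618° ≈ -3.62°.

-3.62°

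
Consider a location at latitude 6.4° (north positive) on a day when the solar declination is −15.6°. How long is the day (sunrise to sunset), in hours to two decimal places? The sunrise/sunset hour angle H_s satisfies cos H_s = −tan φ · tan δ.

The sunset hour angle satisfies cos H_s = −tan φ tan δ = 0.0313, giving H_s = 88.21°.
Day length = 2 H_s / 15° h⁻¹ = 176.42° / 15 = 11.761 h.

11.76 hours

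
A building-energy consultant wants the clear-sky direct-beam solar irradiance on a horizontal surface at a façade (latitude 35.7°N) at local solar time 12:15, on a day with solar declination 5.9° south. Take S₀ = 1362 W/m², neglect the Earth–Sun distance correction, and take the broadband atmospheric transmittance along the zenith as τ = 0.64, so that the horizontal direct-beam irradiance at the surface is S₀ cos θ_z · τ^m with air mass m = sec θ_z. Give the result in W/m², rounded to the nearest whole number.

Hour angle H = 15° × (12.25 − 12) = 3.75°.
cos θ_z = sin φ sin δ + cos φ cos δ cos H = (0.5835)(-0.1028) + (0.8121)(0.9947)(0.9979) = 0.7461.
Air mass m = 1/cos θ_z = 1/0.7461 = 1.340; τ^m = 0.64^1.340 = 0.5499.
Surface direct beam = 1362 × 0.7461 × 0.5499 = 558.80 W/m².

559 W/m²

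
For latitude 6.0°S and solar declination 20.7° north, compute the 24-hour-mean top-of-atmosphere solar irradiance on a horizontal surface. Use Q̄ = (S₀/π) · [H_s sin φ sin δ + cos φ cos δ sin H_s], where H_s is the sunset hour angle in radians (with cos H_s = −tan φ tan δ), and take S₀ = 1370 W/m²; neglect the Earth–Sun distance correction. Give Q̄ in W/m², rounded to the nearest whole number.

The sunset hour angle satisfies cos H_s = −tan φ tan δ = 0.0397, giving H_s = 87.72°. In radians, H_s = 1.5310.
H_s sin φ sin δ = 1.5310 × -0.1045 × 0.3535 = -0.0566.
cos φ cos δ sin H_s = 0.9945 × 0.9354 × 0.9992 = 0.9295.
Q̄ = (1370/π) × (-0.0566 + 0.9295) = 436.08 × 0.8729 = 380.65 W/m².

381 W/m²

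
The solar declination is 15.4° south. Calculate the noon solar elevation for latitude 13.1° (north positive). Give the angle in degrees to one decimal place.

At local solar noon the hour angle is zero, so the elevation is 90° − |φ − δ| = 90° − |13.1° − (-15.4°)| = 90° − 28.5° = 61.5°.

61.5°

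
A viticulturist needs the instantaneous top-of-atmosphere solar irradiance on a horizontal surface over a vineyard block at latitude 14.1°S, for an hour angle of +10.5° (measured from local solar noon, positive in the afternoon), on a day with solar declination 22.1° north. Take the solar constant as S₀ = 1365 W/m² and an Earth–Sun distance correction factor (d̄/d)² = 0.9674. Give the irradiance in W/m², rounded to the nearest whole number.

1046 W/m²

With φ = -14.1°, δ = 22.1°, H = 10.50°: sin φ sin δ = -0.0917, cos φ cos δ cos H = 0.8836, so cos θ_z = 0.7919.
Top-of-atmosphere irradiance = S₀ (d̄/d)² cos θ_z = 1365 × 0.9674 × 0.7919 = 1045.70 W/m².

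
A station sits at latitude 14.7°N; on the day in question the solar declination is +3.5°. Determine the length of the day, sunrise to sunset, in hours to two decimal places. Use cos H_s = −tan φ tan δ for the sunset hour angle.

cos H_s = −tan(14.7°) · tan(3.5°) = -0.0160, so H_s = arccos(-0.0160) = 90.92°.
Day length = 2 H_s / 15° h⁻¹ = 181.84° / 15 = 12.123 h.

12.12 hours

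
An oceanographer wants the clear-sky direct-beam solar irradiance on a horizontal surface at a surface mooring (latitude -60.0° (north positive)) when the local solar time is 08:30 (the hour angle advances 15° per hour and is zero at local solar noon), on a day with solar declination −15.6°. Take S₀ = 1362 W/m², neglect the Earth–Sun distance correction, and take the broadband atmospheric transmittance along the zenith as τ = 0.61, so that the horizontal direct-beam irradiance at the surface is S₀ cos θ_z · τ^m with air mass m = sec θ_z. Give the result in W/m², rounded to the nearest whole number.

280 W/m²

Hour angle H = 15° × (8.5 − 12) = -52.50°.
cos θ_z = sin(-60.0°) sin(-15.6°) + cos(-60.0°) cos(-15.6°) cos(-52.50°) = 0.2329 + 0.2932 = 0.5261.
Air mass m = 1/cos θ_z = 1/0.5261 = 1.901; τ^m = 0.61^1.901 = 0.3908.
Surface direct beam = 1362 × 0.5261 × 0.3908 = 280.03 W/m².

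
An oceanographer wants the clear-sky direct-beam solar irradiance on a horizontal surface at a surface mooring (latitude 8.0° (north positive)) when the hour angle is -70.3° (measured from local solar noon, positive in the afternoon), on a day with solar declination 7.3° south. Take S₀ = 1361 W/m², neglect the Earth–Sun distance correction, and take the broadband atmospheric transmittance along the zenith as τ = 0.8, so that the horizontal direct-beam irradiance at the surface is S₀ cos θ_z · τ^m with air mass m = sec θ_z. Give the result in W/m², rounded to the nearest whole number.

cos θ_z = sin(8.0°) sin(-7.3°) + cos(8.0°) cos(-7.3°) cos(-70.30°) = -0.0177 + 0.3311 = 0.3134.
Air mass m = 1/cos θ_z = 1/0.3134 = 3.191; τ^m = 0.8^3.191 = 0.4906.
Surface direct beam = 1361 × 0.3134 × 0.4906 = 209.26 W/m².

209 W/m²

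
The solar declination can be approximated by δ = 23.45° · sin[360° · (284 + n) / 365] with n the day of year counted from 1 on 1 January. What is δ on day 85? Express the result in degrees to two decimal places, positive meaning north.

+1.61°

360 × (284 + 85) / 365 = 363.945°; sin(363.945°) = 0.0688.
δ = 23.45 × 0.0688 = 1.613° ≈ +1.61°.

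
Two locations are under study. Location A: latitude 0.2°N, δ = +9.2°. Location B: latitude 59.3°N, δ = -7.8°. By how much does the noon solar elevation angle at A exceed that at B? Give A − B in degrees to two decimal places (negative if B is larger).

+58.10°

A: 90° − |0.2 − (9.2)| = 81.00°.
B: 90° − |59.3 − (-7.8)| = 22.90°.
A − B = 81.00 − 22.90 = 58.10°.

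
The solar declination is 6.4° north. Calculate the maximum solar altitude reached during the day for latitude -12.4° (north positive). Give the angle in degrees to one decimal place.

71.2°

At local solar noon the hour angle is zero, so the elevation is 90° − |φ − δ| = 90° − |-12.4° − (6.4°)| = 90° − 18.8° = 71.2°.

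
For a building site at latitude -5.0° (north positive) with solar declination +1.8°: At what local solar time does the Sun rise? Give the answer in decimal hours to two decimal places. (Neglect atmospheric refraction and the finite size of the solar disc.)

cos H_s = −tan(-5.0°) · tan(1.8°) = 0.0027, so H_s = arccos(0.0027) = 89.85°.
Sunrise is at 12 − H_s/15 = 12 − 5.990 = 6.010 h local solar time.

6.01 h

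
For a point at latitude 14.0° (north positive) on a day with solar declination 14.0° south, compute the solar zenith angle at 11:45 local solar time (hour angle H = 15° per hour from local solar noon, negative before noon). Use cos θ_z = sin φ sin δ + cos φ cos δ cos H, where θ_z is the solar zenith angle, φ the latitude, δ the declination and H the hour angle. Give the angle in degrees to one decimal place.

Hour angle H = 15° × (11.75 − 12) = -3.75°.
cos θ_z = sin φ sin δ + cos φ cos δ cos H = (0.2419)(-0.2419) + (0.9703)(0.9703)(0.9979) = 0.8810.
θ_z = arccos(0.8810) = 28.24°.

28.2°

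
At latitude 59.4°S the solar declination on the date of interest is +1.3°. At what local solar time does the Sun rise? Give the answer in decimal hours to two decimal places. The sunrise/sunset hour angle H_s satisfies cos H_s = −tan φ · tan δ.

6.15 h

The sunset hour angle satisfies cos H_s = −tan φ tan δ = 0.0384, giving H_s = 87.80°.
Sunrise is at 12 − H_s/15 = 12 − 5.853 = 6.147 h local solar time.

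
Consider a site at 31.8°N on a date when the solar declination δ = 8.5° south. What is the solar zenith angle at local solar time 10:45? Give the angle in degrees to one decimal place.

44.1°

Hour angle H = 15° × (10.75 − 12) = -18.75°.
cos θ_z = sin(31.8°) sin(-8.5°) + cos(31.8°) cos(-8.5°) cos(-18.75°) = -0.0779 + 0.7959 = 0.7180.
θ_z = arccos(0.7180) = 44.11°.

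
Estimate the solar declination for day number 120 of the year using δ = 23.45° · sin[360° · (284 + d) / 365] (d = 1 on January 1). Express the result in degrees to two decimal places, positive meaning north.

360 × (284 + 120) / 365 = 398.466°; sin(398.466°) = 0.6221.
δ = 23.45 × 0.6221 = 14.588° ≈ +14.59°.

+14.59°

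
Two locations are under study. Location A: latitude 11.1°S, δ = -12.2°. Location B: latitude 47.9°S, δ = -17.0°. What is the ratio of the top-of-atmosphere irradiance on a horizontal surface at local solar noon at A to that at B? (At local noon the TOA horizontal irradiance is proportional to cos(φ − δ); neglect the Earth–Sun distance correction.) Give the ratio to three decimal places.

1.165

A: cos θ_z = cos(-11.1° − (-12.2°)) = 0.9998.
B: cos θ_z = cos(-47.9° − (-17.0°)) = 0.8581.
Ratio A/B = 0.9998 / 0.8581 = 1.1651.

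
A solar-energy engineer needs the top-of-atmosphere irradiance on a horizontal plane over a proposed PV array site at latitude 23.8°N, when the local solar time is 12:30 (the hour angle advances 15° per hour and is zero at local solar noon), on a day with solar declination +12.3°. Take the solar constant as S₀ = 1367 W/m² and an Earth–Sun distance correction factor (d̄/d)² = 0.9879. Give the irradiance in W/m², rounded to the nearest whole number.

Hour angle H = 15° × (12.5 − 12) = 7.50°.
With φ = 23.8°, δ = 12.3°, H = 7.50°: sin φ sin δ = 0.0860, cos φ cos δ cos H = 0.8863, so cos θ_z = 0.9723.
Top-of-atmosphere irradiance = S₀ (d̄/d)² cos θ_z = 1367 × 0.9879 × 0.9723 = 1313.05 W/m².

1313 W/m²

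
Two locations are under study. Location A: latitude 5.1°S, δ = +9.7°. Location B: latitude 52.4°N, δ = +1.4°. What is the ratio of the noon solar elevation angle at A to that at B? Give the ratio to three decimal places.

A: 90° − |-5.1 − (9.7)| = 75.20°.
B: 90° − |52.4 − (1.4)| = 39.00°.
Ratio A/B = 75.2000 / 39.0000 = 1.9282.

1.928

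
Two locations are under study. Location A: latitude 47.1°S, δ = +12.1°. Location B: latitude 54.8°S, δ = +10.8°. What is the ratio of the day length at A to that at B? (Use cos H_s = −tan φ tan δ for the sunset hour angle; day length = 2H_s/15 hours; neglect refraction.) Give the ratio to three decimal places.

1.032

A: H_s = arccos(−tan -47.1° · tan 12.1°) = 76.66°, so 2H_s/15 = 10.2213 h.
B: H_s = arccos(−tan -54.8° · tan 10.8°) = 74.31°, so 2H_s/15 = 9.9080 h.
Ratio A/B = 10.2213 / 9.9080 = 1.0316.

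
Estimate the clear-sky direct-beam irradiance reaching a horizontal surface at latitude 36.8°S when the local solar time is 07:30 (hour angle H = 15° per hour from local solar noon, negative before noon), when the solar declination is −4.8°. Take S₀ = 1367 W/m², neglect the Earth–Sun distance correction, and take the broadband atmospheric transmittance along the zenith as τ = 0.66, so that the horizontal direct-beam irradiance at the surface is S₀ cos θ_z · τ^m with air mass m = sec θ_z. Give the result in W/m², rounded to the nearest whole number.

151 W/m²

Hour angle H = 15° × (7.5 − 12) = -67.50°.
With φ = -36.8°, δ = -4.8°, H = -67.50°: sin φ sin δ = 0.0501, cos φ cos δ cos H = 0.3054, so cos θ_z = 0.3555.
Air mass m = 1/cos θ_z = 1/0.3555 = 2.813; τ^m = 0.66^2.813 = 0.3107.
Surface direct beam = 1367 × 0.3555 × 0.3107 = 150.99 W/m².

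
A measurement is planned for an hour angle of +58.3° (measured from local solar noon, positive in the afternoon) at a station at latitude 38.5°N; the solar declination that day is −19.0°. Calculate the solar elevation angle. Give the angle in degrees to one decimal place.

cos θ_z = sin φ sin δ + cos φ cos δ cos H = (0.6225)(-0.3256) + (0.7826)(0.9455)(0.5255) = 0.1862.
θ_z = arccos(0.1862) = 79.27°, so the elevation is 90° − 79.27° = 10.73°.

10.7°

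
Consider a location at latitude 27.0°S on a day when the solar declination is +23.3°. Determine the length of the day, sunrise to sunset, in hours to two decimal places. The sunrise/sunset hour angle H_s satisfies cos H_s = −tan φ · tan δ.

The sunset hour angle satisfies cos H_s = −tan φ tan δ = 0.2194, giving H_s = 77.33°.
Day length = 2 H_s / 15° h⁻¹ = 154.66° / 15 = 10.311 h.

10.31 hours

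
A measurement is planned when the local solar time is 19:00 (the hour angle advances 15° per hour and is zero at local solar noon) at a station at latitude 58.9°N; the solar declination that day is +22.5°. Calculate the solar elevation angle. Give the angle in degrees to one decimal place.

11.8°

Hour angle H = 15° × (19 − 12) = 105.00°.
With φ = 58.9°, δ = 22.5°, H = 105.00°: sin φ sin δ = 0.3277, cos φ cos δ cos H = -0.1235, so cos θ_z = 0.2042.
θ_z = arccos(0.2042) = 78.22°, so the elevation is 90° − 78.22° = 11.78°.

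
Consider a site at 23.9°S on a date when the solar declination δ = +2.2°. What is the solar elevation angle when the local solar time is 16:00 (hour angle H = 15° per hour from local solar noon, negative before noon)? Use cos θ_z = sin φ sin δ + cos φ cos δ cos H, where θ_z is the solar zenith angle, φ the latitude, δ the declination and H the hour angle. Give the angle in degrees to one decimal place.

26.2°

Hour angle H = 15° × (16 − 12) = 60.00°.
With φ = -23.9°, δ = 2.2°, H = 60.00°: sin φ sin δ = -0.0156, cos φ cos δ cos H = 0.4568, so cos θ_z = 0.4412.
θ_z = arccos(0.4412) = 63.82°, so the elevation is 90° − 63.82° = 26.18°.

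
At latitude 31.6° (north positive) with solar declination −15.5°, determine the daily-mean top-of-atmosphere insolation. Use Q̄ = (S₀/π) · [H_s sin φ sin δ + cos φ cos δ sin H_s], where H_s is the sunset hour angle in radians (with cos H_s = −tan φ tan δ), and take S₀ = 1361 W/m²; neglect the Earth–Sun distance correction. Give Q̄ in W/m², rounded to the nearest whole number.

−tan φ tan δ = −(0.6152)(-0.2773) = 0.1706; H_s = arccos(0.1706) = 80.18°. In radians, H_s = 1.3994.
H_s sin φ sin δ = 1.3994 × 0.5240 × -0.2672 = -0.1959.
cos φ cos δ sin H_s = 0.8517 × 0.9636 × 0.9853 = 0.8086.
Q̄ = (1361/π) × (-0.1959 + 0.8086) = 433.22 × 0.6127 = 265.43 W/m².

265 W/m²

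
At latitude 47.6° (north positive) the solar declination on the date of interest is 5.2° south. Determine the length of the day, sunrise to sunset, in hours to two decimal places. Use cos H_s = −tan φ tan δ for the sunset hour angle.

11.24 hours

The sunset hour angle satisfies cos H_s = −tan φ tan δ = 0.0997, giving H_s = 84.28°.
Day length = 2 H_s / 15° h⁻¹ = 168.56° / 15 = 11.237 h.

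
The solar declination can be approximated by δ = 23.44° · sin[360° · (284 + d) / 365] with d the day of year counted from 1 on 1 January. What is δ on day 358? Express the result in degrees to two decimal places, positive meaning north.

-23.40°

360 × (284 + 358) / 365 = 633.205°; sin(633.205°) = -0.9984.
δ = 23.44 × -0.9984 = -23.402° ≈ -23.40°.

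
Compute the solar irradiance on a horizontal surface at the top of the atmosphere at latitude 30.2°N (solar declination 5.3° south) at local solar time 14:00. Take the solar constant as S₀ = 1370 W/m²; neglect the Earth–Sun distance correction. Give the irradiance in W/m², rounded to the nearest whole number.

957 W/m²

Hour angle H = 15° × (14 − 12) = 30.00°.
With φ = 30.2°, δ = -5.3°, H = 30.00°: sin φ sin δ = -0.0465, cos φ cos δ cos H = 0.7453, so cos θ_z = 0.6988.
Top-of-atmosphere irradiance = S₀ cos θ_z = 1370 × 0.6988 = 957.36 W/m².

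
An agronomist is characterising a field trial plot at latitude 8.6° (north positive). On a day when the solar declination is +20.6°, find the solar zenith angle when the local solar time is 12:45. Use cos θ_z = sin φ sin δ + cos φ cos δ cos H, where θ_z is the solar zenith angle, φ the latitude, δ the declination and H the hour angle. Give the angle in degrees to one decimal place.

16.2°

Hour angle H = 15° × (12.75 − 12) = 11.25°.
With φ = 8.6°, δ = 20.6°, H = 11.25°: sin φ sin δ = 0.0526, cos φ cos δ cos H = 0.9078, so cos θ_z = 0.9604.
θ_z = arccos(0.9604) = 16.18°.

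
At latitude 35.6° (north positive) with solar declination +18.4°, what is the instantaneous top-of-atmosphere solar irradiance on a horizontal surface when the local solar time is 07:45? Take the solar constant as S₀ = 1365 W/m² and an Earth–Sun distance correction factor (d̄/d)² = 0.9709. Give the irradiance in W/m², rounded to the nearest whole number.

Hour angle H = 15° × (7.75 − 12) = -63.75°.
cos θ_z = sin(35.6°) sin(18.4°) + cos(35.6°) cos(18.4°) cos(-63.75°) = 0.1837 + 0.3412 = 0.5249.
Top-of-atmosphere irradiance = S₀ (d̄/d)² cos θ_z = 1365 × 0.9709 × 0.5249 = 695.64 W/m².

696 W/m²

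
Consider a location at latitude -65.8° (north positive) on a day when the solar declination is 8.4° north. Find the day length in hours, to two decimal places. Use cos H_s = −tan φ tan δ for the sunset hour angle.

9.44 hours

−tan φ tan δ = −(-2.2251)(0.1477) = 0.3286; H_s = arccos(0.3286) = 70.82°.
Day length = 2 H_s / 15° h⁻¹ = 141.64° / 15 = 9.443 h.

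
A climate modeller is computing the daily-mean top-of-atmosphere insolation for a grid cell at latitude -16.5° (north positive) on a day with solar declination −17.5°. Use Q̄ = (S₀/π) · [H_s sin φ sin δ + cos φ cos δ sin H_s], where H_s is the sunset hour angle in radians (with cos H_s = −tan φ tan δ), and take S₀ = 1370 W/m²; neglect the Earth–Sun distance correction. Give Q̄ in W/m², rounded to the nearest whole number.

cos H_s = −tan(-16.5°) · tan(-17.5°) = -0.0934, so H_s = arccos(-0.0934) = 95.36°. In radians, H_s = 1.6643.
H_s sin φ sin δ = 1.6643 × -0.2840 × -0.3007 = 0.1421.
cos φ cos δ sin H_s = 0.9588 × 0.9537 × 0.9956 = 0.9104.
Q̄ = (1370/π) × (0.1421 + 0.9104) = 436.08 × 1.0525 = 458.97 W/m².

459 W/m²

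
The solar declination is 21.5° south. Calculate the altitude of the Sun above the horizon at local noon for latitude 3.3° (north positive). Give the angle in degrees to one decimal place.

At local solar noon the hour angle is zero, so the elevation is 90° − |φ − δ| = 90° − |3.3° − (-21.5°)| = 90° − 24.8° = 65.2°.

65.2°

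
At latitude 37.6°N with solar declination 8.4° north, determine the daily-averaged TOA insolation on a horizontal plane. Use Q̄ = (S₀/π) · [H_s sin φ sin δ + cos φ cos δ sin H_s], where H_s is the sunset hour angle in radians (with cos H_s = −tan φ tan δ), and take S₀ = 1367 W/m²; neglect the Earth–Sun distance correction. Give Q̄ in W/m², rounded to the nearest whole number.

−tan φ tan δ = −(0.7701)(0.1477) = -0.1137; H_s = arccos(-0.1137) = 96.53°. In radians, H_s = 1.6848.
H_s sin φ sin δ = 1.6848 × 0.6101 × 0.1461 = 0.1502.
cos φ cos δ sin H_s = 0.7923 × 0.9893 × 0.9935 = 0.7787.
Q̄ = (1367/π) × (0.1502 + 0.7787) = 435.13 × 0.9289 = 404.19 W/m².

404 W/m²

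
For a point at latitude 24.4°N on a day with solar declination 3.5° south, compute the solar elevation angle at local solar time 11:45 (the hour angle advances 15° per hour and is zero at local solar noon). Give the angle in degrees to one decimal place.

Hour angle H = 15° × (11.75 − 12) = -3.75°.
With φ = 24.4°, δ = -3.5°, H = -3.75°: sin φ sin δ = -0.0252, cos φ cos δ cos H = 0.9070, so cos θ_z = 0.8818.
θ_z = arccos(0.8818) = 28.14°, so the elevation is 90° − 28.14° = 61.86°.

61.9°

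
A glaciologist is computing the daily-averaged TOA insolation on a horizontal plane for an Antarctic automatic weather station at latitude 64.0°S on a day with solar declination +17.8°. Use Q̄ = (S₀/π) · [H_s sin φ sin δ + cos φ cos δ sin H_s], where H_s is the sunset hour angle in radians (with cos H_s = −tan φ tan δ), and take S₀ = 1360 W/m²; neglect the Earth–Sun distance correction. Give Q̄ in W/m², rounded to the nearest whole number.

The sunset hour angle satisfies cos H_s = −tan φ tan δ = 0.6583, giving H_s = 48.83°. In radians, H_s = 0.8522.
H_s sin φ sin δ = 0.8522 × -0.8988 × 0.3057 = -0.2342.
cos φ cos δ sin H_s = 0.4384 × 0.9521 × 0.7527 = 0.3142.
Q̄ = (1360/π) × (-0.2342 + 0.3142) = 432.90 × 0.0800 = 34.63 W/m².

35 W/m²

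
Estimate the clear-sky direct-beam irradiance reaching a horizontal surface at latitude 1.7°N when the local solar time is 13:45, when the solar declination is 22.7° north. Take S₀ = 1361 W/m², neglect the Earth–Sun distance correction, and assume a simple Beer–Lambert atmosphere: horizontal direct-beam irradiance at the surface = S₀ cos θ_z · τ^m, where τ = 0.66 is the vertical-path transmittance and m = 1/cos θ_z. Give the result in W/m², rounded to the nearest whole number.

695 W/m²

Hour angle H = 15° × (13.75 − 12) = 26.25°.
cos θ_z = sin(1.7°) sin(22.7°) + cos(1.7°) cos(22.7°) cos(26.25°) = 0.0114 + 0.8270 = 0.8384.
Air mass m = 1/cos θ_z = 1/0.8384 = 1.193; τ^m = 0.66^1.193 = 0.6091.
Surface direct beam = 1361 × 0.8384 × 0.6091 = 695.02 W/m².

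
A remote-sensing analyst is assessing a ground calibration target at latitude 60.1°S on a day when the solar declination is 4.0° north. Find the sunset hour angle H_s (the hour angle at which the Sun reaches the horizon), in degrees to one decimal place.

83.0°

−tan φ tan δ = −(-1.7391)(0.0699) = 0.1216; H_s = arccos(0.1216) = 83.02°.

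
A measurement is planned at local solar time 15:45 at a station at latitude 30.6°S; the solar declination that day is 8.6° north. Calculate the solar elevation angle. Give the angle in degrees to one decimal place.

Hour angle H = 15° × (15.75 − 12) = 56.25°.
cos θ_z = sin φ sin δ + cos φ cos δ cos H = (-0.5090)(0.1495) + (0.8607)(0.9888)(0.5556) = 0.3968.
θ_z = arccos(0.3968) = 66.62°, so the elevation is 90° − 66.62° = 23.38°.

23.4°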